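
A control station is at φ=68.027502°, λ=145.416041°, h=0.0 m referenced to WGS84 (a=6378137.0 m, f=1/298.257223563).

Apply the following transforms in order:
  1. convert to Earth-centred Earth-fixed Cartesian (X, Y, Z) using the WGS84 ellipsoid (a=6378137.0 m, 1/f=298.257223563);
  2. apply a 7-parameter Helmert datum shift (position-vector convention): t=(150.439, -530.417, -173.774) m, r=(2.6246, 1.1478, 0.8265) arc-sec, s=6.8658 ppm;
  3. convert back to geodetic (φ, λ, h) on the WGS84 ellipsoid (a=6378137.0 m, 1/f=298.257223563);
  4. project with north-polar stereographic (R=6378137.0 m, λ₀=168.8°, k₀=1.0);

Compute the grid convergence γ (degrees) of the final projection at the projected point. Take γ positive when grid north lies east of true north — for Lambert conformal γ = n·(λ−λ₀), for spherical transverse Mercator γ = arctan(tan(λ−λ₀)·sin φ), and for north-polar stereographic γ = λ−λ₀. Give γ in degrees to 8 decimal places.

-23.37428538

start: φ=68.027502°, λ=145.416041°, h=0.000 m
→ ECEF (a=6378137.000, f=1/298.257223563): X=-1970436.1075, Y=1358498.7841, Z=5892241.4167
→ Helmert 7p (PV): X=-1970271.8519, Y=1357894.8229, Z=5892136.3488
→ geod (Bowring, a=6378137.000): φ=68.03112412°, λ=145.42571462°, h=-276.2775 m
→ into stereo (λ₀=168.8°): φ=68.03112412°, λ−λ₀=-23.37428538°
convergence γ = -23.37428538°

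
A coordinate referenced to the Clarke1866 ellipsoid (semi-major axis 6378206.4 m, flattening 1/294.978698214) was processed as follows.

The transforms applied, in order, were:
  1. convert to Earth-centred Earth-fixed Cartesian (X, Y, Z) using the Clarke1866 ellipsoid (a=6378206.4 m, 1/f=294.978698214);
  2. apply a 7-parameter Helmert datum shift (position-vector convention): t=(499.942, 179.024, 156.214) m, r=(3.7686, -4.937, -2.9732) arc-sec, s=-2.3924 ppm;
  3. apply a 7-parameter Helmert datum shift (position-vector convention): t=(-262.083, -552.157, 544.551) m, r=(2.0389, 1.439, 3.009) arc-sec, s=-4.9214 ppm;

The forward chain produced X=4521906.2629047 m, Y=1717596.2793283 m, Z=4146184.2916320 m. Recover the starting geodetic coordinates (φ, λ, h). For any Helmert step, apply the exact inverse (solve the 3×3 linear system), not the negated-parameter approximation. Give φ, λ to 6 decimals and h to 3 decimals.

start: X=4521906.2629, Y=1717596.2793, Z=4146184.2916 m
→ Helmert⁻¹: X=4522186.7434, Y=1718131.9016, Z=4145674.7085
→ Helmert⁻¹: X=4521772.0746, Y=1718097.9058, Z=4145388.7917
→ geod (Bowring, a=6378206.400): φ=40.78841200°, λ=20.80484800°, h=1418.3620 m

φ=40.788412°, λ=20.804848°, h=1418.362 m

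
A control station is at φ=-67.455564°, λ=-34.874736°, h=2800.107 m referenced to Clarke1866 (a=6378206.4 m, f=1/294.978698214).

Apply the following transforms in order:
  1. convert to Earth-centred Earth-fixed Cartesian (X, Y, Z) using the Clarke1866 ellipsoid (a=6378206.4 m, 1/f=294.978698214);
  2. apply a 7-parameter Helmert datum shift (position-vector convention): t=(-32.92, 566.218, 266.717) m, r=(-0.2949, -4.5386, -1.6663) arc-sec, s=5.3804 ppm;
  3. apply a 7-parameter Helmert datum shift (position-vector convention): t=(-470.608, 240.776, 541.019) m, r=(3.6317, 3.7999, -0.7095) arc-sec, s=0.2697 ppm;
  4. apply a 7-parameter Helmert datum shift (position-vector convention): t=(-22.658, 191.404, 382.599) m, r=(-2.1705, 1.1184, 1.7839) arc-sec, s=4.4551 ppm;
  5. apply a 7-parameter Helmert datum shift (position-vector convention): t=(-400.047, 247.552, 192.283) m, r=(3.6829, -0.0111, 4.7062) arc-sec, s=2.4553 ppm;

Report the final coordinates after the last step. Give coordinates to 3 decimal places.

start: φ=-67.455564°, λ=-34.874736°, h=2800.107 m
→ ECEF (a=6378206.400, f=1/294.978698214): X=2012916.4338, Y=-1402910.8379, Z=-5870477.1294
→ Helmert 7p (PV): X=2013012.1839, Y=-1402376.8226, Z=-5870195.7001
→ Helmert 7p (PV): X=2012429.1517, Y=-1402039.9927, Z=-5869718.0406
→ Helmert 7p (PV): X=2012395.7583, Y=-1401899.1968, Z=-5869357.7499
→ Helmert 7p (PV): X=2012032.9544, Y=-1401504.3725, Z=-5869204.8009

X=2012032.954 m, Y=-1401504.372 m, Z=-5869204.801 m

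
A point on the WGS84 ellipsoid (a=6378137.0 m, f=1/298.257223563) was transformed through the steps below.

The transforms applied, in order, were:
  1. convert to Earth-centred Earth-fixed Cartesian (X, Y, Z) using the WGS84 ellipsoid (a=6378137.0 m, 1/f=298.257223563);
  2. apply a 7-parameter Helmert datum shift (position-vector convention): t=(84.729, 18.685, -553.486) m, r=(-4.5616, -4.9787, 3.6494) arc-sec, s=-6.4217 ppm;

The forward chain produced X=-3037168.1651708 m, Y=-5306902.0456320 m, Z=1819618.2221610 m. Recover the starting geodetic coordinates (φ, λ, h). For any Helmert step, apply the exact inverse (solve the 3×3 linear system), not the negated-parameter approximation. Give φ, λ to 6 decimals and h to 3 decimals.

start: X=-3037168.1652, Y=-5306902.0456, Z=1819618.2222 m
→ Helmert⁻¹: X=-3037322.3598, Y=-5306941.3245, Z=1820139.3456
→ geod (Bowring, a=6378137.000): φ=16.68208700°, λ=-119.78380600°, h=3412.6460 m

φ=16.682087°, λ=-119.783806°, h=3412.646 m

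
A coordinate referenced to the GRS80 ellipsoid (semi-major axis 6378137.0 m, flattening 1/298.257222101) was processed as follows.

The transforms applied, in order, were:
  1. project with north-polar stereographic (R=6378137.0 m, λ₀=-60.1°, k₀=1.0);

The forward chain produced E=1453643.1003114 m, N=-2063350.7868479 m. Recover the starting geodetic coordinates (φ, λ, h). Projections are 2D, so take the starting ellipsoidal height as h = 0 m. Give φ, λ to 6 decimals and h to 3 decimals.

φ=67.615788°, λ=-24.935073°, h=0.000 m

start: E=1453643.1003, N=-2063350.7868 m
→ stereo⁻¹: φ=67.61578800°, λ=-24.93507300°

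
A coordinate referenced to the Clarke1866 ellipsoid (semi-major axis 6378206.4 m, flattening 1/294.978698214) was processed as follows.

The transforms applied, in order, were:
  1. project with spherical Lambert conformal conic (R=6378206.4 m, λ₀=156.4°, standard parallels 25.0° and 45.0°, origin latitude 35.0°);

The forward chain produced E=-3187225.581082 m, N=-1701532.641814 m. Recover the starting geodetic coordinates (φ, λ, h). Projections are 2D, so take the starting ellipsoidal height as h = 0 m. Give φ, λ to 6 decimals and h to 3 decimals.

start: E=-3187225.5811, N=-1701532.6418 m
→ lcc⁻¹: φ=15.58571700°, λ=127.43998400°

φ=15.585717°, λ=127.439984°, h=0.000 m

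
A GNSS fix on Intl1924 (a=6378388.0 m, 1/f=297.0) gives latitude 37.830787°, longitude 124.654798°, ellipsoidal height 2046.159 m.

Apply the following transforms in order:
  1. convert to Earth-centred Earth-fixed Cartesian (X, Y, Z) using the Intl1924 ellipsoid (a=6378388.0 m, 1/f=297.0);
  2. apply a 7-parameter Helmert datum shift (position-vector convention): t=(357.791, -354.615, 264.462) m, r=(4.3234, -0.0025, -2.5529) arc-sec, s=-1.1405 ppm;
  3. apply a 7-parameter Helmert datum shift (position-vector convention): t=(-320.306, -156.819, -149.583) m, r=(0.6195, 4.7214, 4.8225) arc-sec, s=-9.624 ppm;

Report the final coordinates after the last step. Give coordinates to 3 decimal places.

start: φ=37.830787°, λ=124.654798°, h=2046.159 m
→ ECEF (a=6378388.000, f=1/297.0): X=-2869203.9000, Y=4150649.2895, Z=3891944.6986
→ Helmert 7p (PV): X=-2868791.5121, Y=4150243.8755, Z=3892291.6864
→ Helmert 7p (PV): X=-2869092.1476, Y=4149968.3523, Z=3892182.7748

X=-2869092.148 m, Y=4149968.352 m, Z=3892182.775 m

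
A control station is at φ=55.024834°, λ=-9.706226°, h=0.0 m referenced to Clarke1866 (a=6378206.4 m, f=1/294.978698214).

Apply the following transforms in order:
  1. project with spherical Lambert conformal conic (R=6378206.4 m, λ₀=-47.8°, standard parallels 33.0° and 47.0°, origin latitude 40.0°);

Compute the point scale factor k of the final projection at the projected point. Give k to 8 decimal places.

start: φ=55.024834°, λ=-9.706226°, h=0.000 m
→ into lcc (λ₀=-47.8°): φ=55.02483400°, λ−λ₀=38.09377400°
scale k = 1.03027195

1.03027195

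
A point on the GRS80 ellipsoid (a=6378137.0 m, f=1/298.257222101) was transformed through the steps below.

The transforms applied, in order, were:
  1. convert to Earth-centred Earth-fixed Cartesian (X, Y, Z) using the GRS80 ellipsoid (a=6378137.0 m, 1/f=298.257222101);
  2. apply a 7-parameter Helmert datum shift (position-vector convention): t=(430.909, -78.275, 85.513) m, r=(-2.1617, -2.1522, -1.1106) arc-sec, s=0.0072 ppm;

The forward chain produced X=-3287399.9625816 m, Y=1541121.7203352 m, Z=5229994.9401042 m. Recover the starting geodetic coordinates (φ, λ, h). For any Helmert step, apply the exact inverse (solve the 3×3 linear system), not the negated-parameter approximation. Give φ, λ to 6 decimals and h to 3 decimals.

φ=55.408482°, λ=154.885473°, h=3189.710 m

start: X=-3287399.9626, Y=1541121.7203, Z=5229994.9401 m
→ Helmert⁻¹: X=-3287784.5756, Y=1541127.4706, Z=5229959.8461
→ geod (Bowring, a=6378137.000): φ=55.40848200°, λ=154.88547300°, h=3189.7100 m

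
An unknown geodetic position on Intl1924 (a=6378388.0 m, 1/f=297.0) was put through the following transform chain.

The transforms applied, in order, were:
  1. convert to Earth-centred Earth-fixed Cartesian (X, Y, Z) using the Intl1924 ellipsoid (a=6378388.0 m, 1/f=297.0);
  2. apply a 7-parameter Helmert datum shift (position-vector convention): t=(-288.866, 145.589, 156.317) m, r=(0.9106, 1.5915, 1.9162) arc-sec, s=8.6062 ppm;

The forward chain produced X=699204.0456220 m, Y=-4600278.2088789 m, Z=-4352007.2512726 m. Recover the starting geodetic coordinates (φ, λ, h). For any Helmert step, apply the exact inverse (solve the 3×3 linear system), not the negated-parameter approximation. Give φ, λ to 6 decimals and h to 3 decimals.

start: X=699204.0456, Y=-4600278.2089, Z=-4352007.2513 m
→ Helmert⁻¹: X=699477.7339, Y=-4600409.9175, Z=-4352100.4065
→ geod (Bowring, a=6378388.000): φ=-43.27723400°, λ=-81.35457500°, h=2987.4390 m

φ=-43.277234°, λ=-81.354575°, h=2987.439 m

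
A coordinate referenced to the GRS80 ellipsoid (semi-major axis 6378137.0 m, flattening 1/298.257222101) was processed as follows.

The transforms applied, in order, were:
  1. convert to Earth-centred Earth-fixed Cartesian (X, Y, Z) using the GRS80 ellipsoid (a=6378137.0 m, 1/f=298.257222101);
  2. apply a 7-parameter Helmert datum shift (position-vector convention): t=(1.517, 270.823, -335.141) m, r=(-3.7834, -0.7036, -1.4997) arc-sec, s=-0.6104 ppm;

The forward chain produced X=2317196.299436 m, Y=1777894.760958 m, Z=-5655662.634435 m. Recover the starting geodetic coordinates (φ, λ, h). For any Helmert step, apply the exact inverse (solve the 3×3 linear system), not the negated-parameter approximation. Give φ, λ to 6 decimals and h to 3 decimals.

start: X=2317196.2994, Y=1777894.7610, Z=-5655662.6344 m
→ Helmert⁻¹: X=2317163.9802, Y=1777745.6027, Z=-5655306.2414
→ geod (Bowring, a=6378137.000): φ=-62.84345500°, λ=37.49569100°, h=3676.0710 m

φ=-62.843455°, λ=37.495691°, h=3676.071 m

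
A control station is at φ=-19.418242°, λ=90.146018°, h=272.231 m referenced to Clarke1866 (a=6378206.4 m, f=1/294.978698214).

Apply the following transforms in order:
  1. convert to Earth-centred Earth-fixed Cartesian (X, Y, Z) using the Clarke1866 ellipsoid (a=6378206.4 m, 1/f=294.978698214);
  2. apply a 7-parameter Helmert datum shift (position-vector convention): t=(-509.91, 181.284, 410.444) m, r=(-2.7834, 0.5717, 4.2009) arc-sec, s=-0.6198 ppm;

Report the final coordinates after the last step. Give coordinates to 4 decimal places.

start: φ=-19.418242°, λ=90.146018°, h=272.231 m
→ ECEF (a=6378206.400, f=1/294.978698214): X=-15336.5762, Y=6017882.6213, Z=-2107033.3750
→ Helmert 7p (PV): X=-15974.8800, Y=6018031.4301, Z=-2106702.7897

X=-15974.8800 m, Y=6018031.4301 m, Z=-2106702.7897 m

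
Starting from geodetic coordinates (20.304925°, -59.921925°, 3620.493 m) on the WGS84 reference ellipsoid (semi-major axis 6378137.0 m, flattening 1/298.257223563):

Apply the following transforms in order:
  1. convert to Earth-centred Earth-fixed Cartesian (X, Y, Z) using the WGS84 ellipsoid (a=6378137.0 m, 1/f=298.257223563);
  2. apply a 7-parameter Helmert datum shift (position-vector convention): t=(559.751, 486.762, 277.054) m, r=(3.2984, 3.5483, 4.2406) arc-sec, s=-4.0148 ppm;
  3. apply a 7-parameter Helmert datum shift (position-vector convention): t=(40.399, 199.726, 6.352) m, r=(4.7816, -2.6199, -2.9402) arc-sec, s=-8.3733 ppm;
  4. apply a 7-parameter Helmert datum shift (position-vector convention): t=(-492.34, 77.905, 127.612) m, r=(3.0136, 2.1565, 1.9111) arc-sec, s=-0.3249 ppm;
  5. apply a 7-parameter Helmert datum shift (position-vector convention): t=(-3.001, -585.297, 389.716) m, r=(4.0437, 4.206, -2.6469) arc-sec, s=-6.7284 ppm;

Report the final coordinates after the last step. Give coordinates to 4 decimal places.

X=3001002.6166 m, Y=-5181204.4996 m, Z=2200915.2405 m

start: φ=20.304925°, λ=-59.921925°, h=3620.493 m
→ ECEF (a=6378137.000, f=1/298.257223563): X=3000864.1750, Y=-5181331.0219, Z=2200643.5717
→ Helmert 7p (PV): X=3001556.2575, Y=-5180796.9539, Z=2200777.3131
→ Helmert 7p (PV): X=3001469.7213, Y=-5180647.6505, Z=2200683.2622
→ Helmert 7p (PV): X=3001047.4144, Y=-5180572.4056, Z=2200703.0878
→ Helmert 7p (PV): X=3001002.6166, Y=-5181204.4996, Z=2200915.2405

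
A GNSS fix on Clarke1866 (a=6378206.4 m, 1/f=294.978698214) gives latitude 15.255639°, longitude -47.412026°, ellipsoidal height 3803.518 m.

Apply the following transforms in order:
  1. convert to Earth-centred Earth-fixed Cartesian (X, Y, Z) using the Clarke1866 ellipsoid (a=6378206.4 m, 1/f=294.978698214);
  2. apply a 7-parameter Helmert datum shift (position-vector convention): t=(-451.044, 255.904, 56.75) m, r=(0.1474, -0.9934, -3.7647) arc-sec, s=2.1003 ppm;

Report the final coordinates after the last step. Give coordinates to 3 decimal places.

start: φ=15.255639°, λ=-47.412026°, h=3803.518 m
→ ECEF (a=6378206.400, f=1/294.978698214): X=4167629.2519, Y=-4534172.4782, Z=1668304.8702
→ Helmert 7p (PV): X=4167096.1695, Y=-4534003.3563, Z=1668381.9559

X=4167096.170 m, Y=-4534003.356 m, Z=1668381.956 m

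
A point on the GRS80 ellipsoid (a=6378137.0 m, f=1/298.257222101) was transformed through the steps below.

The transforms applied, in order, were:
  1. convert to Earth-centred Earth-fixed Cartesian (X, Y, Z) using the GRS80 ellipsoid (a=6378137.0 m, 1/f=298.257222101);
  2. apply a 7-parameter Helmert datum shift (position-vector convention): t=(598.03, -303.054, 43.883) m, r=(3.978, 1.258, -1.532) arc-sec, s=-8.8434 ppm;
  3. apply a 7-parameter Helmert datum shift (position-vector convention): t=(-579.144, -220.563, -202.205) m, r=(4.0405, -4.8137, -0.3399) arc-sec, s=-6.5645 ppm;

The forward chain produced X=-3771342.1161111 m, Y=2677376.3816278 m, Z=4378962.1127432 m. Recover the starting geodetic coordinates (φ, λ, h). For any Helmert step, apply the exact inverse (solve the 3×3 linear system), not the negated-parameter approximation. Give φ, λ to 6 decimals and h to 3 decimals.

start: X=-3771342.1161, Y=2677376.3816, Z=4378962.1127 m
→ Helmert⁻¹: X=-3770689.9378, Y=2677694.0924, Z=4379228.6103
→ Helmert⁻¹: X=-3771367.9184, Y=2678077.2738, Z=4379148.8040
→ geod (Bowring, a=6378137.000): φ=43.62495900°, λ=144.62114700°, h=1633.1980 m

φ=43.624959°, λ=144.621147°, h=1633.198 m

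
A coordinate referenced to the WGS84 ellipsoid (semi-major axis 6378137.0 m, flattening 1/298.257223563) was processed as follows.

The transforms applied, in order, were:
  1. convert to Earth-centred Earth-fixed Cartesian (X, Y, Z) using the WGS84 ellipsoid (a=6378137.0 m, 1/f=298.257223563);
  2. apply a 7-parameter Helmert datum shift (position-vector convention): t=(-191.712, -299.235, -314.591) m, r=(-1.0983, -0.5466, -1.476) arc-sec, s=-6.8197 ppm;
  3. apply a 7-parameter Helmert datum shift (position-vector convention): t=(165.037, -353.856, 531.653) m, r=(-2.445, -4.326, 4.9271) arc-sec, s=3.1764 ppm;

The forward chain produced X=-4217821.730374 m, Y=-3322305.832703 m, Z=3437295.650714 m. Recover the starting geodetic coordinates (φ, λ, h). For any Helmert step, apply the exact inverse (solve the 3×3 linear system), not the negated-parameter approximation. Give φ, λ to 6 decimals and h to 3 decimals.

φ=32.802925°, λ=-141.778329°, h=2816.044 m

start: X=-4217821.7304, Y=-3322305.8327, Z=3437295.6507 m
→ Helmert⁻¹: X=-4217980.6398, Y=-3321881.4077, Z=3436802.1685
→ Helmert⁻¹: X=-4217784.8145, Y=-3321653.3086, Z=3437133.6900
→ geod (Bowring, a=6378137.000): φ=32.80292500°, λ=-141.77832900°, h=2816.0440 m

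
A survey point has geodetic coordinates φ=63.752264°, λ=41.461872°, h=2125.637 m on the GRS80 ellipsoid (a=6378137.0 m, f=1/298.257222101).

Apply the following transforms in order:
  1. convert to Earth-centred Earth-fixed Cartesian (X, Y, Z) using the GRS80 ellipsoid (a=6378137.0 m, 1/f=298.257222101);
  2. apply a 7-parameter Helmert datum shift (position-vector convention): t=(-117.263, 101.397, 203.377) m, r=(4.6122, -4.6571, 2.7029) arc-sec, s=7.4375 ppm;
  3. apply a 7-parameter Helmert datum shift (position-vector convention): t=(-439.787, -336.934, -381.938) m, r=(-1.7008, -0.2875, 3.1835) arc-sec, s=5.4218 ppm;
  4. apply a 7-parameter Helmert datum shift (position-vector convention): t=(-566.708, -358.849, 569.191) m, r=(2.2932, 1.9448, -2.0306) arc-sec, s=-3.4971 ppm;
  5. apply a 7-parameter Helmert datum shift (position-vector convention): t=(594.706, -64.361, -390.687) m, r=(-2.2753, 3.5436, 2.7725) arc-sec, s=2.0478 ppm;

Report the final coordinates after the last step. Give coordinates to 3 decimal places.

start: φ=63.752264°, λ=41.461872°, h=2125.637 m
→ ECEF (a=6378137.000, f=1/298.257222101): X=2120280.7368, Y=1873352.0420, Z=5699461.5088
→ Helmert 7p (PV): X=2120026.0098, Y=1873367.7123, Z=5699797.0377
→ Helmert 7p (PV): X=2119560.8587, Y=1873120.6552, Z=5699433.5105
→ Helmert 7p (PV): X=2119058.9164, Y=1872671.0248, Z=5699983.6103
→ Helmert 7p (PV): X=2119730.7154, Y=1872701.8584, Z=5699547.5331

X=2119730.715 m, Y=1872701.858 m, Z=5699547.533 m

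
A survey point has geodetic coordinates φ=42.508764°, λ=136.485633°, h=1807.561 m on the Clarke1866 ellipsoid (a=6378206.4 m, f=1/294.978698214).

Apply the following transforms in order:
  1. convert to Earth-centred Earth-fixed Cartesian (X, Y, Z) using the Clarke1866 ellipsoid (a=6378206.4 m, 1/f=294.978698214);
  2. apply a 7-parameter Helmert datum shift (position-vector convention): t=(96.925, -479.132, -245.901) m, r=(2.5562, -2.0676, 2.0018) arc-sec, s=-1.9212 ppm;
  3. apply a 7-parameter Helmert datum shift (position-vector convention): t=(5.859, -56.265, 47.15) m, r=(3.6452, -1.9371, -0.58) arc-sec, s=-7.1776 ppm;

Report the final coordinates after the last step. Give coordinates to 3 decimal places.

X=-3416007.374 m, Y=3242607.725 m, Z=4288246.187 m

start: φ=42.508764°, λ=136.485633°, h=1807.561 m
→ ECEF (a=6378206.400, f=1/294.978698214): X=-3416035.6229, Y=3243325.1037, Z=4288452.7778
→ Helmert 7p (PV): X=-3416006.5988, Y=3242753.4422, Z=4288204.5893
→ Helmert 7p (PV): X=-3416007.3744, Y=3242607.7250, Z=4288246.1866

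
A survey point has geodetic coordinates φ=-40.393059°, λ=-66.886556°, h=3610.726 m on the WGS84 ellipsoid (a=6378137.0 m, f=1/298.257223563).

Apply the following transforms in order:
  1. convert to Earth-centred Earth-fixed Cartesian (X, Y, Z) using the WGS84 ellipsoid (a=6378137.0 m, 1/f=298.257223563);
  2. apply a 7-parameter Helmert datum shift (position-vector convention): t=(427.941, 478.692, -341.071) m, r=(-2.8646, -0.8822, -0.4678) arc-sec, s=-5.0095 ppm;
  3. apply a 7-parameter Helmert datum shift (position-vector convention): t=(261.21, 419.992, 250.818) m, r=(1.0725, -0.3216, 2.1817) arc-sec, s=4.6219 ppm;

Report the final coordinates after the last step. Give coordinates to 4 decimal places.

X=1911418.1507 m, Y=-4475708.1918 m, Z=-4113701.2826 m

start: φ=-40.393059°, λ=-66.886556°, h=3610.726 m
→ ECEF (a=6378137.000, f=1/298.257223563): X=1910668.5373, Y=-4476588.7545, Z=-4113662.6706
→ Helmert 7p (PV): X=1911094.3483, Y=-4476149.1004, Z=-4113912.7918
→ Helmert 7p (PV): X=1911418.1507, Y=-4475708.1918, Z=-4113701.2826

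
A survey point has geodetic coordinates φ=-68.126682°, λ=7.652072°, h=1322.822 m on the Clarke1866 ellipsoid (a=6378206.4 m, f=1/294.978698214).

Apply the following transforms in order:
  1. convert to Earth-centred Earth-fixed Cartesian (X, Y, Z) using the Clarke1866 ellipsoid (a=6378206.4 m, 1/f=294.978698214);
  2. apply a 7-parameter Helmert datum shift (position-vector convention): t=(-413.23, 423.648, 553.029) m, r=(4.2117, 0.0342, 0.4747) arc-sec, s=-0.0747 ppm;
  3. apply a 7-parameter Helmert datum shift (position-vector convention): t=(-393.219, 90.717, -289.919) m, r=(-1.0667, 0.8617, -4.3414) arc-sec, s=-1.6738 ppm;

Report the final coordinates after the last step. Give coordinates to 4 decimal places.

X=2361628.7885 m, Y=317964.3459 m, Z=-5897144.0970 m

start: φ=-68.126682°, λ=7.652072°, h=1322.822 m
→ ECEF (a=6378206.400, f=1/294.978698214): X=2362459.0185, Y=317404.8923, Z=-5897412.0950
→ Helmert 7p (PV): X=2362043.9038, Y=317954.3722, Z=-5896852.5361
→ Helmert 7p (PV): X=2361628.7885, Y=317964.3459, Z=-5897144.0970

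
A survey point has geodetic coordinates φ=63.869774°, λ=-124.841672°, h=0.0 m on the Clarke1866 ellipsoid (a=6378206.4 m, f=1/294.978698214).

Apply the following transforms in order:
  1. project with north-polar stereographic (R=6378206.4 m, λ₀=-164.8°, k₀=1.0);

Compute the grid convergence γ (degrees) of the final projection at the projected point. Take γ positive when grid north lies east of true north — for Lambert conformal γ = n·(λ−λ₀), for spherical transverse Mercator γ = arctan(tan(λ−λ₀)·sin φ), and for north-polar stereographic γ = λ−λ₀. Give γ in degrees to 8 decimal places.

39.95832800

start: φ=63.869774°, λ=-124.841672°, h=0.000 m
→ into stereo (λ₀=-164.8°): φ=63.86977400°, λ−λ₀=39.95832800°
convergence γ = 39.95832800°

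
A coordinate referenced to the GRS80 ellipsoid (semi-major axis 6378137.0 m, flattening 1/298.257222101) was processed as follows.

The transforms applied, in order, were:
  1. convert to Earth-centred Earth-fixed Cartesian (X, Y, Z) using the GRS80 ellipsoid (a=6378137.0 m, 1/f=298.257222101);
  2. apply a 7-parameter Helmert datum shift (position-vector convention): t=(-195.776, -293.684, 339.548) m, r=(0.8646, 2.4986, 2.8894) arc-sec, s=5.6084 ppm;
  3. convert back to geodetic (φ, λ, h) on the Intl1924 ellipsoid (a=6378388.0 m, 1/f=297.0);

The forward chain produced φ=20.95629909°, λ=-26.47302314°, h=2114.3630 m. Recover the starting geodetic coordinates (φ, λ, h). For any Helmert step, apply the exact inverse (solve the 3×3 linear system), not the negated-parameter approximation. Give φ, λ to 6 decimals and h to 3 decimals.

start: φ=20.956299°, λ=-26.473023°, h=2114.363 m
→ ECEF (a=6378388.000, f=1/297.0): X=5335970.8470, Y=-2657280.7669, Z=2267662.2656
→ Helmert⁻¹: X=5336072.0093, Y=-2657037.4262, Z=2267385.7779
→ geod (Bowring, a=6378137.000): φ=20.95347600°, λ=-26.47049600°, h=2238.1000 m

φ=20.953476°, λ=-26.470496°, h=2238.100 m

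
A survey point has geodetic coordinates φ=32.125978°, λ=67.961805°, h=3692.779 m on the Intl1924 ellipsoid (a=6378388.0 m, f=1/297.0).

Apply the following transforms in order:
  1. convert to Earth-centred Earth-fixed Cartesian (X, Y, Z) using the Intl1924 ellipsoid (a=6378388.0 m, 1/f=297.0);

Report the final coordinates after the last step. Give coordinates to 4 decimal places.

X=2029966.6885 m, Y=5014716.5294 m, Z=3374283.9733 m

start: φ=32.125978°, λ=67.961805°, h=3692.779 m
→ ECEF (a=6378388.000, f=1/297.0): X=2029966.6885, Y=5014716.5294, Z=3374283.9733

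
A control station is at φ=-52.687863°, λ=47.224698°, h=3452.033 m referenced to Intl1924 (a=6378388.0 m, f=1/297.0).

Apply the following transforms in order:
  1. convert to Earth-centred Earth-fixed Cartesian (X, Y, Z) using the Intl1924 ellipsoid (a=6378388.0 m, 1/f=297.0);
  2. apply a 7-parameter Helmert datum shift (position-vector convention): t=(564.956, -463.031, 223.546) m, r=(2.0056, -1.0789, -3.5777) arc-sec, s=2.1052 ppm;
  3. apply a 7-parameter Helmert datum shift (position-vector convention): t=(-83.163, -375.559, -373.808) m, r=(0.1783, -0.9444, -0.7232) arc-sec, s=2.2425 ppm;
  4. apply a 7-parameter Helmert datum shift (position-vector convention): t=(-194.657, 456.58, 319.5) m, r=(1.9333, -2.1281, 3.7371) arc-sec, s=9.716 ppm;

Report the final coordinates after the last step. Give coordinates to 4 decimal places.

start: φ=-52.687863°, λ=47.224698°, h=3452.033 m
→ ECEF (a=6378388.000, f=1/297.0): X=2632725.3750, Y=2845544.2611, Z=-5052409.4396
→ Helmert 7p (PV): X=2633371.6575, Y=2845090.6822, Z=-5052155.0905
→ Helmert 7p (PV): X=2633327.5070, Y=2844716.6374, Z=-5052525.7115
→ Helmert 7p (PV): X=2633159.0234, Y=2845295.9250, Z=-5052201.4691

X=2633159.0234 m, Y=2845295.9250 m, Z=-5052201.4691 m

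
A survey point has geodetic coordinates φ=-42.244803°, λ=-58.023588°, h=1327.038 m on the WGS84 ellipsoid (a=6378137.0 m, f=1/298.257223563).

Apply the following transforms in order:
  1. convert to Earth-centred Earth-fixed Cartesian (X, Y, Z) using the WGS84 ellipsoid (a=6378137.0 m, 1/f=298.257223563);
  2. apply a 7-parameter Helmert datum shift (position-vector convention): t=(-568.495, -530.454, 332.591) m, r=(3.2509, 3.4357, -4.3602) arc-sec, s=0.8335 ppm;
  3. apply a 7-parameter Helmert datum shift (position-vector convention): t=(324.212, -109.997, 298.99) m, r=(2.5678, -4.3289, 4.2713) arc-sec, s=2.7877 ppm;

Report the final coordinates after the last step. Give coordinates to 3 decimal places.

start: φ=-42.244803°, λ=-58.023588°, h=1327.038 m
→ ECEF (a=6378137.000, f=1/298.257223563): X=2504730.6620, Y=-4012081.4483, Z=-4266664.4097
→ Helmert 7p (PV): X=2504008.3750, Y=-4012600.9474, Z=-4266440.3294
→ Helmert 7p (PV): X=2504512.2005, Y=-4012617.1643, Z=-4266150.6341

X=2504512.200 m, Y=-4012617.164 m, Z=-4266150.634 m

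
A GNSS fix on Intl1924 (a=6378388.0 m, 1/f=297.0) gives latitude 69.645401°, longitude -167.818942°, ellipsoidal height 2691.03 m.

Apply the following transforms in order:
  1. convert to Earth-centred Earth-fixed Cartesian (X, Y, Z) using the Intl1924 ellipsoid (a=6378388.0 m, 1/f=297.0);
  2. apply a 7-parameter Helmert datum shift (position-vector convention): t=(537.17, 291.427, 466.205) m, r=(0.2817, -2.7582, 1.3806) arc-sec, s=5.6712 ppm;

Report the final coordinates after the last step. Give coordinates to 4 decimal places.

X=-2175542.6654 m, Y=-469446.8778 m, Z=5960527.6349 m

start: φ=69.645401°, λ=-167.818942°, h=2691.030 m
→ ECEF (a=6378388.000, f=1/297.0): X=-2175990.9398, Y=-469712.9364, Z=5960057.3686
→ Helmert 7p (PV): X=-2175542.6654, Y=-469446.8778, Z=5960527.6349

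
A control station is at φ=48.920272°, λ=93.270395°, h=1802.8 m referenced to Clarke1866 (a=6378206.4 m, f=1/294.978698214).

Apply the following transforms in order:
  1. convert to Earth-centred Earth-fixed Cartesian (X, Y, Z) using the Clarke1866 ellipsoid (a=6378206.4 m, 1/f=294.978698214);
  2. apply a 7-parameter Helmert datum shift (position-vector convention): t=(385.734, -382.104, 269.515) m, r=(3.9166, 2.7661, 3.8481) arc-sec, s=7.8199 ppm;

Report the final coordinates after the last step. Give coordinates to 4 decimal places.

start: φ=48.920272°, λ=93.270395°, h=1802.800 m
→ ECEF (a=6378206.400, f=1/294.978698214): X=-239627.5224, Y=4193601.0521, Z=4785891.7259
→ Helmert 7p (PV): X=-239257.7178, Y=4193156.3949, Z=4786281.5092

X=-239257.7178 m, Y=4193156.3949 m, Z=4786281.5092 m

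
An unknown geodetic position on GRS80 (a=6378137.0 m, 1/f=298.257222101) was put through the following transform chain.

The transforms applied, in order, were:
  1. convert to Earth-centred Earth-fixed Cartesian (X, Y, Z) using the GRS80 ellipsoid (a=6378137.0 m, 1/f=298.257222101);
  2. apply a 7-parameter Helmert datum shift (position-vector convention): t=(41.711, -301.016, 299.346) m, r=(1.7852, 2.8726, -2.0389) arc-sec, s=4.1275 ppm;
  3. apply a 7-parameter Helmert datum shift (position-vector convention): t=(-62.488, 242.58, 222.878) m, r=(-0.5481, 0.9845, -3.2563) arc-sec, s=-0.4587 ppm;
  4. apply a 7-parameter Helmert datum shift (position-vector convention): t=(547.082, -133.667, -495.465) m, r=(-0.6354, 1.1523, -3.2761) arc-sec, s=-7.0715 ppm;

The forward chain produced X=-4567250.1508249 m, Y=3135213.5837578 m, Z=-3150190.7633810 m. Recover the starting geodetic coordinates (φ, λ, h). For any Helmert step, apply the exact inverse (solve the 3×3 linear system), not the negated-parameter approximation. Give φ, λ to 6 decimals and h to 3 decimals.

start: X=-4567250.1508, Y=3135213.5838, Z=-3150190.7634 m
→ Helmert⁻¹: X=-4567861.7362, Y=3135306.5740, Z=-3149733.4317
→ Helmert⁻¹: X=-4567835.8009, Y=3135001.6900, Z=-3149971.2263
→ Helmert⁻¹: X=-4567845.7752, Y=3135217.3466, Z=-3150348.3198
→ geod (Bowring, a=6378137.000): φ=-29.78929200°, λ=145.53559200°, h=450.6230 m

φ=-29.789292°, λ=145.535592°, h=450.623 m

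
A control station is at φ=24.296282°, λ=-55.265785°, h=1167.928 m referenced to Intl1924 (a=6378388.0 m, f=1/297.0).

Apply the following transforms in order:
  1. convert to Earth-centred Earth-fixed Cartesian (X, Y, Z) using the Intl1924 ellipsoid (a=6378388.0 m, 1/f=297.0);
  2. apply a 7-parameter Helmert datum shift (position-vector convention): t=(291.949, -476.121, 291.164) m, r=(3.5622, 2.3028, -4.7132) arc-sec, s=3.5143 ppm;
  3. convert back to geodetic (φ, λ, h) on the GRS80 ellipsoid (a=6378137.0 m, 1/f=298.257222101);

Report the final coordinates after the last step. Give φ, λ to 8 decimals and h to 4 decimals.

φ=24.29480595°, λ=-55.26741993°, h=2053.6177 m

start: φ=24.296282°, λ=-55.265785°, h=1167.928 m
→ ECEF (a=6378388.000, f=1/297.0): X=3314826.9329, Y=-4781115.2473, Z=2608743.1197
→ Helmert 7p (PV): X=3315050.4061, Y=-4781728.9687, Z=2608923.8735
→ geod (Bowring, a=6378137.000): φ=24.29480595°, λ=-55.26741993°, h=2053.6177 m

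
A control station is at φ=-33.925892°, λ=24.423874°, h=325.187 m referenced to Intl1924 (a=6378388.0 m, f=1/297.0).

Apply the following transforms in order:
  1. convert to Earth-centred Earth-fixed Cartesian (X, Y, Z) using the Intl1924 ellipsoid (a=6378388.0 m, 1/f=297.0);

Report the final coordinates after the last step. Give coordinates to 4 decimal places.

X=4824210.4360 m, Y=2190783.1492 m, Z=-3539864.3524 m

start: φ=-33.925892°, λ=24.423874°, h=325.187 m
→ ECEF (a=6378388.000, f=1/297.0): X=4824210.4360, Y=2190783.1492, Z=-3539864.3524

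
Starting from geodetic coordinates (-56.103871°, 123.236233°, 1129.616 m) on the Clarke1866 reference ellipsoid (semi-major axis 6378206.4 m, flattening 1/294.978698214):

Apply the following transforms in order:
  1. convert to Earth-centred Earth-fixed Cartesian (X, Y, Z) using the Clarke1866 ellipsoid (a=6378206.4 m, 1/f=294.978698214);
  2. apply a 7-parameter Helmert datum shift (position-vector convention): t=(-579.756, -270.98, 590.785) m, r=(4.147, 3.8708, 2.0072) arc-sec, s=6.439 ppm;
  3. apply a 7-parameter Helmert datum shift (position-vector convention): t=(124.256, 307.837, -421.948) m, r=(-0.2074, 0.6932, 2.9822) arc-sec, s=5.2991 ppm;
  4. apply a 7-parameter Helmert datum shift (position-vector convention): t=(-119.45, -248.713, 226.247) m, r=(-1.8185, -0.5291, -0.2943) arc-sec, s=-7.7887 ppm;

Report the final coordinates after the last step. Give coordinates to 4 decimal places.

X=-1955255.6464 m, Y=2982483.2984 m, Z=-5271193.9239 m

start: φ=-56.103871°, λ=123.236233°, h=1129.616 m
→ ECEF (a=6378206.400, f=1/294.978698214): X=-1954501.9661, Y=2982673.6618, Z=-5271637.0961
→ Helmert 7p (PV): X=-1955222.2614, Y=2982508.8556, Z=-5270983.6087
→ Helmert 7p (PV): X=-1955169.2024, Y=2982798.9282, Z=-5271429.9161
→ Helmert 7p (PV): X=-1955255.6464, Y=2982483.2984, Z=-5271193.9239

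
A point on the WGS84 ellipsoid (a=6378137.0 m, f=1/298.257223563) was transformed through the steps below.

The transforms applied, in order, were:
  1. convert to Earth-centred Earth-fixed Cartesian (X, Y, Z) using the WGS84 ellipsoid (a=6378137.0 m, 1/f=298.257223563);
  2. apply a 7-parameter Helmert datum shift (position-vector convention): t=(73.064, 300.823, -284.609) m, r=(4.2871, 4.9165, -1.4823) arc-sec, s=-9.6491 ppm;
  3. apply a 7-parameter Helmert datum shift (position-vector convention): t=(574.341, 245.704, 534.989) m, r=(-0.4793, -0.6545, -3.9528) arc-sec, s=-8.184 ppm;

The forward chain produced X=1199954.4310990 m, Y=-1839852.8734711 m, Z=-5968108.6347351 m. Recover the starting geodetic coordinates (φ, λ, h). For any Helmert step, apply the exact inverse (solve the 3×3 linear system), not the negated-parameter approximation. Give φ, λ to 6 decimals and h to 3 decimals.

start: X=1199954.4311, Y=-1839852.8735, Z=-5968108.6347 m
→ Helmert⁻¹: X=1199406.2293, Y=-1840076.7823, Z=-5968700.5532
→ Helmert⁻¹: X=1199500.2267, Y=-1840510.7935, Z=-5968406.6894
→ geod (Bowring, a=6378137.000): φ=-69.91653000°, λ=-56.90685300°, h=594.0840 m

φ=-69.916530°, λ=-56.906853°, h=594.084 m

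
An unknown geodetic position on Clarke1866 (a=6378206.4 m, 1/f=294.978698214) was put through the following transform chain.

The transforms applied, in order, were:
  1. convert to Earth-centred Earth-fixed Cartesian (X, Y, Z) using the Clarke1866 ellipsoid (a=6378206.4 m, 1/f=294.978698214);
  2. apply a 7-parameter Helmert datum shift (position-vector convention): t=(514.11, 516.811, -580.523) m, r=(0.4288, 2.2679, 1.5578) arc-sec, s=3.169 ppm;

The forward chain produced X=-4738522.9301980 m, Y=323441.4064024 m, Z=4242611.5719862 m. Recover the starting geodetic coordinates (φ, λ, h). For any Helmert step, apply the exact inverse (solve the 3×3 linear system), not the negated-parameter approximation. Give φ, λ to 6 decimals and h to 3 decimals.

start: X=-4738522.9302, Y=323441.4064, Z=4242611.5720 m
→ Helmert⁻¹: X=-4739066.2366, Y=322968.1845, Z=4243125.8705
→ geod (Bowring, a=6378206.400): φ=41.96712100°, λ=176.10131100°, h=653.6810 m

φ=41.967121°, λ=176.101311°, h=653.681 m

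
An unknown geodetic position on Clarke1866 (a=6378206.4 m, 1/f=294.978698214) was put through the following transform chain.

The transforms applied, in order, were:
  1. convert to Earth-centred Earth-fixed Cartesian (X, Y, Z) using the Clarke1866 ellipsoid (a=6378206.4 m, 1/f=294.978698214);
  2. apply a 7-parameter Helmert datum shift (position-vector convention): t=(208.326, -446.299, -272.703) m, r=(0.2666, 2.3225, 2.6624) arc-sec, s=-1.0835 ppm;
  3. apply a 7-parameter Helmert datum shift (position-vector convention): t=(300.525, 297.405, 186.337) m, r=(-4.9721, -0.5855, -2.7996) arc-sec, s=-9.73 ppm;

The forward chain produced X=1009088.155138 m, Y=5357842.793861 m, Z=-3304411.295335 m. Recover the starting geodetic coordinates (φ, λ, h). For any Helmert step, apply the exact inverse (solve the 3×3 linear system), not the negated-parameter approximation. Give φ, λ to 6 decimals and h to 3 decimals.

start: X=1009088.1551, Y=5357842.7939, Z=-3304411.2953 m
→ Helmert⁻¹: X=1008715.3465, Y=5357690.8659, Z=-3304503.5003
→ Helmert⁻¹: X=1008614.4792, Y=5358125.6808, Z=-3304229.9461
→ geod (Bowring, a=6378206.400): φ=-31.38990500°, λ=79.33938200°, h=2946.9690 m

φ=-31.389905°, λ=79.339382°, h=2946.969 m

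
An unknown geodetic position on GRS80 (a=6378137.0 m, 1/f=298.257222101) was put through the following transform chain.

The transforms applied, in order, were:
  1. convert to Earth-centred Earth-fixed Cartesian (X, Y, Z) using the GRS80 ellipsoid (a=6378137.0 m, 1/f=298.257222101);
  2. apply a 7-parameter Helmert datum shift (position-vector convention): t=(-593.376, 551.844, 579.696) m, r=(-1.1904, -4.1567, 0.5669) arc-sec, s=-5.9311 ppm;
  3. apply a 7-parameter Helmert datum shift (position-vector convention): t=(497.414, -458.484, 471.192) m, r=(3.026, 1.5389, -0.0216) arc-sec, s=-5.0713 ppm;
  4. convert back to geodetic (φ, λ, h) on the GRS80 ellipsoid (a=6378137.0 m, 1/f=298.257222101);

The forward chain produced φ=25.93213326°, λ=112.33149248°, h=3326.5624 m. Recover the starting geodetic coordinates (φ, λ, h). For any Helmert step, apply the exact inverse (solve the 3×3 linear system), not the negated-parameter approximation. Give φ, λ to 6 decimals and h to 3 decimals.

start: φ=25.932133°, λ=112.331492°, h=3326.562 m
→ ECEF (a=6378137.000, f=1/298.257222101): X=-2181987.2830, Y=5311916.4900, Z=2773756.8838
→ Helmert⁻¹: X=-2182517.0118, Y=5312442.3705, Z=2773205.5367
→ Helmert⁻¹: X=-2181866.1013, Y=5311912.0267, Z=2772716.9113
→ geod (Bowring, a=6378137.000): φ=25.92389300°, λ=112.33039100°, h=2826.7210 m

φ=25.923893°, λ=112.330391°, h=2826.721 m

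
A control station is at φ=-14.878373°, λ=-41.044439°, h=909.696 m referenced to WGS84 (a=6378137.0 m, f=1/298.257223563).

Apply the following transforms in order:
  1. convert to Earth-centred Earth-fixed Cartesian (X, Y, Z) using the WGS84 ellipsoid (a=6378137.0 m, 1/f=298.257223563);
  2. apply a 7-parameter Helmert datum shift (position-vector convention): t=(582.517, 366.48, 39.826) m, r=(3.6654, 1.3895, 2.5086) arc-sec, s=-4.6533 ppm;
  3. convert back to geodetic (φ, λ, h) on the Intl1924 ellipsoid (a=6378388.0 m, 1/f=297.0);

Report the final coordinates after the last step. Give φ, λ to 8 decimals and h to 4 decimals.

φ=-14.87893839°, λ=-41.03748441°, h=817.0459 m

start: φ=-14.878373°, λ=-41.044439°, h=909.696 m
→ ECEF (a=6378137.000, f=1/298.257223563): X=4650805.8134, Y=-4049221.0971, Z=-1627330.7997
→ Helmert 7p (PV): X=4651404.9729, Y=-4048750.2937, Z=-1627386.6870
→ geod (Bowring, a=6378388.000): φ=-14.87893839°, λ=-41.03748441°, h=817.0459 m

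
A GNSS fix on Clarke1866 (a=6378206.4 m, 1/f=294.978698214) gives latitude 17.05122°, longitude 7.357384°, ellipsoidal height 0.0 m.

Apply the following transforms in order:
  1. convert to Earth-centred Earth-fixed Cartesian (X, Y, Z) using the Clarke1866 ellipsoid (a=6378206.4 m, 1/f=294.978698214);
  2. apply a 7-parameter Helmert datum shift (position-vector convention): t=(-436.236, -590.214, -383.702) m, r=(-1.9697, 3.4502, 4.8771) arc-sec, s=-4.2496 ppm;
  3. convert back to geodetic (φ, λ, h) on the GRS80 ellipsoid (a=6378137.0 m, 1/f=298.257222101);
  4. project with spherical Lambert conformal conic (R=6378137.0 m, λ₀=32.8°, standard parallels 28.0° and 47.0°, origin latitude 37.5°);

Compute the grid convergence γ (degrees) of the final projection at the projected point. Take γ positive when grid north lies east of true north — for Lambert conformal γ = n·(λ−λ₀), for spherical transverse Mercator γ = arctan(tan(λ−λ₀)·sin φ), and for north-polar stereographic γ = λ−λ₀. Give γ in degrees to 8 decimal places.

-15.56265972

start: φ=17.051220°, λ=7.357384°, h=0.000 m
→ ECEF (a=6378206.400, f=1/294.978698214): X=6049394.7573, Y=781104.2682, Z=1858140.6716
→ Helmert 7p (PV): X=6048945.4259, Y=780671.5152, Z=1857640.4261
→ geod (Bowring, a=6378137.000): φ=17.04702373°, λ=7.35389268°, h=-576.6754 m
→ into lcc (λ₀=32.8°): φ=17.04702373°, λ−λ₀=-25.44610732°
convergence γ = -15.56265972°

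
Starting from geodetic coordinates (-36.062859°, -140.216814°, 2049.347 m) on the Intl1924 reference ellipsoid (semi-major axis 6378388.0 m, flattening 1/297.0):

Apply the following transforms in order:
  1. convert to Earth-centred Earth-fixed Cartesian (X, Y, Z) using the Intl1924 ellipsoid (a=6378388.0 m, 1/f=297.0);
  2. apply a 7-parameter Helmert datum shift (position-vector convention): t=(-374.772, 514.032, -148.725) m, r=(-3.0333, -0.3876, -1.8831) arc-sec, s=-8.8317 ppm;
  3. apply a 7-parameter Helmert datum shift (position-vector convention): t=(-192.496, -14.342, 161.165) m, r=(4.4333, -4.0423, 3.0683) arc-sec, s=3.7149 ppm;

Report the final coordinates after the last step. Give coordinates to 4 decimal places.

X=-3968665.5525 m, Y=-3303702.8702 m, Z=-3735173.5924 m

start: φ=-36.062859°, λ=-140.216814°, h=2049.347 m
→ ECEF (a=6378388.000, f=1/297.0): X=-3968217.7859, Y=-3304222.0158, Z=-3735097.4956
→ Helmert 7p (PV): X=-3968580.6588, Y=-3303697.5016, Z=-3735172.0991
→ Helmert 7p (PV): X=-3968665.5525, Y=-3303702.8702, Z=-3735173.5924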